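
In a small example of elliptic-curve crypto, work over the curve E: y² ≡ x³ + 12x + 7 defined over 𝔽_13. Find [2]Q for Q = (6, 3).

tangent at (6, 3): λ = (3·6² + 12)/(2·3) ≡ 3/6. 6⁻¹ ≡ 11 (mod 13), so λ ≡ 3·11 ≡ 7.
  x = λ² - 6 - 6 = 49 - 12 ≡ 11; y = λ·(6 - 11) - 3 ≡ 1. → (11, 1)

(11, 1)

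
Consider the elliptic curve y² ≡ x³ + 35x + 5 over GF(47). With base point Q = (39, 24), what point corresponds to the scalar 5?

Double-and-add on 5 = (101)₂. Start with Q = (39, 24) for the leading 1-bit.
double: tangent at (39, 24): λ = (3·39² + 35)/(2·24) ≡ 39/1. 1⁻¹ ≡ 1 (mod 47), so λ ≡ 39·1 ≡ 39.
  x = λ² - 39 - 39 = 1521 - 78 ≡ 33; y = λ·(39 - 33) - 24 ≡ 22. → (33, 22)
double: tangent at (33, 22): λ = (3·33² + 35)/(2·22) ≡ 12/44. 44⁻¹ ≡ 31 (mod 47), so λ ≡ 12·31 ≡ 43.
  x = λ² - 33 - 33 = 1849 - 66 ≡ 44; y = λ·(33 - 44) - 22 ≡ 22. → (44, 22)
add Q: (44, 22) + (39, 24). λ = (24 - 22)/(39 - 44) ≡ 2/42 mod 47. 42⁻¹ ≡ 28 (mod 47) since 42·28 = 1176 ≡ 1, so λ ≡ 9.
  x = λ² - 44 - 39 = 81 - 83 ≡ 45; y = λ·(44 - 45) - 22 ≡ 16. → (45, 16)

(45, 16)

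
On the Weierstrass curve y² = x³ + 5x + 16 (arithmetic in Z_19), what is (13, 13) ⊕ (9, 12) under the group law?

(13, 13) + (9, 12). λ = (12 - 13)/(9 - 13) ≡ 18/15 mod 19. 15⁻¹ ≡ 14 (mod 19), so λ ≡ 5.
  x = λ² - 13 - 9 = 25 - 22 ≡ 3; y = λ·(13 - 3) - 13 ≡ 18. → (3, 18)

(3, 18)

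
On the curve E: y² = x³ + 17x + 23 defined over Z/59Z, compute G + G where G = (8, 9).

tangent at (8, 9): λ = (3·8² + 17)/(2·9) ≡ 32/18. 18⁻¹ ≡ 23 (mod 59) since 18·23 = 414 ≡ 1, so λ ≡ 32·23 ≡ 28.
  x = λ² - 8 - 8 = 784 - 16 ≡ 1; y = λ·(8 - 1) - 9 ≡ 10. → (1, 10)

(1, 10)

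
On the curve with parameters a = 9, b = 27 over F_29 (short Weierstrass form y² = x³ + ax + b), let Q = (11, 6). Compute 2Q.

tangent at (11, 6): λ = (3·11² + 9)/(2·6) ≡ 24/12. 12⁻¹ ≡ 17 (mod 29) since 12·17 = 204 ≡ 1, so λ ≡ 24·17 ≡ 2.
  x = λ² - 11 - 11 = 4 - 22 ≡ 11; y = λ·(11 - 11) - 6 ≡ 23. → (11, 23)

(11, 23)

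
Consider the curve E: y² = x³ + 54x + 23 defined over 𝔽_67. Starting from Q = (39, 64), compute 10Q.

(17, 5)

Double-and-add on 10 = (1010)₂. Start with Q = (39, 64) for the leading 1-bit.
double: tangent at (39, 64): λ = (3·39² + 54)/(2·64) ≡ 61/61. 61⁻¹ ≡ 11 (mod 67), so λ ≡ 61·11 ≡ 1.
  x = λ² - 39 - 39 = 1 - 78 ≡ 57; y = λ·(39 - 57) - 64 ≡ 52. → (57, 52)
double: tangent at (57, 52): λ = (3·57² + 54)/(2·52) ≡ 19/37. 37⁻¹ ≡ 29 (mod 67) since 37·29 = 1073 ≡ 1, so λ ≡ 19·29 ≡ 15.
  x = λ² - 57 - 57 = 225 - 114 ≡ 44; y = λ·(57 - 44) - 52 ≡ 9. → (44, 9)
add Q: (44, 9) + (39, 64). λ = (64 - 9)/(39 - 44) ≡ 55/62 mod 67. 62⁻¹ ≡ 40 (mod 67), so λ ≡ 56.
  x = λ² - 44 - 39 = 3136 - 83 ≡ 38; y = λ·(44 - 38) - 9 ≡ 59. → (38, 59)
double: tangent at (38, 59): λ = (3·38² + 54)/(2·59) ≡ 31/51. 51⁻¹ ≡ 46 (mod 67), so λ ≡ 31·46 ≡ 19.
  x = λ² - 38 - 38 = 361 - 76 ≡ 17; y = λ·(38 - 17) - 59 ≡ 5. → (17, 5)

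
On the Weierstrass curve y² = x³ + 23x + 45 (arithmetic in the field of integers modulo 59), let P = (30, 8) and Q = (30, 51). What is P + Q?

O

The two points share x = 30 and their y-coordinates satisfy 8 + 51 ≡ 0 (mod 59), so they are inverses. Their sum is 𝒪.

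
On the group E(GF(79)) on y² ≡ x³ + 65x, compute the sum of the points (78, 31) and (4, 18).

(48, 49)

(78, 31) + (4, 18). λ = (18 - 31)/(4 - 78) ≡ 66/5 mod 79. 5⁻¹ ≡ 16 (mod 79) since 5·16 = 80 ≡ 1, so λ ≡ 29.
  x = λ² - 78 - 4 = 841 - 82 ≡ 48; y = λ·(78 - 48) - 31 ≡ 49. → (48, 49)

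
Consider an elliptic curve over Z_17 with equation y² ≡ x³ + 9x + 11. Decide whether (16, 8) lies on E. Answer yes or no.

no

y² = 8² ≡ 13; x³ + 9x + 11 = 4251 ≡ 1 (mod 17). 13 ≠ 1.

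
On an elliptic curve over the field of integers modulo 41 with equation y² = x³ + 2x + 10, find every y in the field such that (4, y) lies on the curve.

0

x³ + 2x + 10 = 82 ≡ 0 (mod 41).
Only y = 0 satisfies y² ≡ 0.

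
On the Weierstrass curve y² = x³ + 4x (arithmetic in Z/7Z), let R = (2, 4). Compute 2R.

tangent at (2, 4): λ = (3·2² + 4)/(2·4) ≡ 2/1. 1⁻¹ ≡ 1 (mod 7) since 1·1 = 1 ≡ 1, so λ ≡ 2·1 ≡ 2.
  x = λ² - 2 - 2 = 4 - 4 ≡ 0; y = λ·(2 - 0) - 4 ≡ 0. → (0, 0)

(0, 0)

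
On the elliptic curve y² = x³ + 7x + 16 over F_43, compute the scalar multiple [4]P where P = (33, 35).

(36, 21)

Repeated addition: build up to 4P.
2P: tangent at (33, 35): λ = (3·33² + 7)/(2·35) ≡ 6/27. 27⁻¹ ≡ 8 (mod 43), so λ ≡ 6·8 ≡ 5.
  x = λ² - 33 - 33 = 25 - 66 ≡ 2; y = λ·(33 - 2) - 35 ≡ 34. → (2, 34)
3P: (2, 34) + (33, 35). λ = (35 - 34)/(33 - 2) ≡ 1/31 mod 43. 31⁻¹ ≡ 25 (mod 43) since 31·25 = 775 ≡ 1, so λ ≡ 25.
  x = λ² - 2 - 33 = 625 - 35 ≡ 31; y = λ·(2 - 31) - 34 ≡ 15. → (31, 15)
4P: (31, 15) + (33, 35). λ = (35 - 15)/(33 - 31) ≡ 20/2 mod 43. 2⁻¹ ≡ 22 (mod 43) since 2·22 = 44 ≡ 1, so λ ≡ 10.
  x = λ² - 31 - 33 = 100 - 64 ≡ 36; y = λ·(31 - 36) - 15 ≡ 21. → (36, 21)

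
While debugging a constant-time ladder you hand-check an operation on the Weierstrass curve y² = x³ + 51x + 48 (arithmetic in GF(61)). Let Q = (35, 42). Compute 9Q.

(11, 54)

Double-and-add on 9 = (1001)₂. Start with Q = (35, 42) for the leading 1-bit.
double: tangent at (35, 42): λ = (3·35² + 51)/(2·42) ≡ 5/23. 23⁻¹ ≡ 8 (mod 61) since 23·8 = 184 ≡ 1, so λ ≡ 5·8 ≡ 40.
  x = λ² - 35 - 35 = 1600 - 70 ≡ 5; y = λ·(35 - 5) - 42 ≡ 60. → (5, 60)
double: tangent at (5, 60): λ = (3·5² + 51)/(2·60) ≡ 4/59. 59⁻¹ ≡ 30 (mod 61) since 59·30 = 1770 ≡ 1, so λ ≡ 4·30 ≡ 59.
  x = λ² - 5 - 5 = 3481 - 10 ≡ 55; y = λ·(5 - 55) - 60 ≡ 40. → (55, 40)
double: tangent at (55, 40): λ = (3·55² + 51)/(2·40) ≡ 37/19. 19⁻¹ ≡ 45 (mod 61), so λ ≡ 37·45 ≡ 18.
  x = λ² - 55 - 55 = 324 - 110 ≡ 31; y = λ·(55 - 31) - 40 ≡ 26. → (31, 26)
add Q: (31, 26) + (35, 42). λ = (42 - 26)/(35 - 31) ≡ 16/4 mod 61. 4⁻¹ ≡ 46 (mod 61), so λ ≡ 4.
  x = λ² - 31 - 35 = 16 - 66 ≡ 11; y = λ·(31 - 11) - 26 ≡ 54. → (11, 54)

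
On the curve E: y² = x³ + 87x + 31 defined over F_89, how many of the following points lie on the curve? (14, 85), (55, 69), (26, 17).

(14, 85): 85² ≡ 16, rhs ≡ 77 → off.
(55, 69): 69² ≡ 44, rhs ≡ 44 → on.
(26, 17): 17² ≡ 22, rhs ≡ 22 → on.

2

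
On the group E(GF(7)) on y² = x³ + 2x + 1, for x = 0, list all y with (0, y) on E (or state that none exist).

1, 6

x³ + 2x + 1 = 1 ≡ 1 (mod 7).
Square roots of 1 mod 7: 1 and 6 (since 1² = 1 ≡ 1).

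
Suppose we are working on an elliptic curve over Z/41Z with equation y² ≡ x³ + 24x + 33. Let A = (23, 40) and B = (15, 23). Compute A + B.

(12, 9)

(23, 40) + (15, 23). λ = (23 - 40)/(15 - 23) ≡ 24/33 mod 41. 33⁻¹ ≡ 5 (mod 41) since 33·5 = 165 ≡ 1, so λ ≡ 38.
  x = λ² - 23 - 15 = 1444 - 38 ≡ 12; y = λ·(23 - 12) - 40 ≡ 9. → (12, 9)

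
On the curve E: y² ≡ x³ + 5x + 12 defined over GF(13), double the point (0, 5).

tangent at (0, 5): λ = (3·0² + 5)/(2·5) ≡ 5/10. 10⁻¹ ≡ 4 (mod 13), so λ ≡ 5·4 ≡ 7.
  x = λ² - 0 - 0 = 49 - 0 ≡ 10; y = λ·(0 - 10) - 5 ≡ 3. → (10, 3)

(10, 3)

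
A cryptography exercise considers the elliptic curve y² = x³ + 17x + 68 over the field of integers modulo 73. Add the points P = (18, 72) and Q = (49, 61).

(18, 72) + (49, 61). λ = (61 - 72)/(49 - 18) ≡ 62/31 mod 73. 31⁻¹ ≡ 33 (mod 73), so λ ≡ 2.
  x = λ² - 18 - 49 = 4 - 67 ≡ 10; y = λ·(18 - 10) - 72 ≡ 17. → (10, 17)

(10, 17)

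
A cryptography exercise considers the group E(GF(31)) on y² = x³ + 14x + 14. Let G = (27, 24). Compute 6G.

Double-and-add on 6 = (110)₂. Start with G = (27, 24) for the leading 1-bit.
double: tangent at (27, 24): λ = (3·27² + 14)/(2·24) ≡ 0/17. 17⁻¹ ≡ 11 (mod 31), so λ ≡ 0·11 ≡ 0.
  x = λ² - 27 - 27 = 0 - 54 ≡ 8; y = λ·(27 - 8) - 24 ≡ 7. → (8, 7)
add G: (8, 7) + (27, 24). λ = (24 - 7)/(27 - 8) ≡ 17/19 mod 31. 19⁻¹ ≡ 18 (mod 31), so λ ≡ 27.
  x = λ² - 8 - 27 = 729 - 35 ≡ 12; y = λ·(8 - 12) - 7 ≡ 9. → (12, 9)
double: tangent at (12, 9): λ = (3·12² + 14)/(2·9) ≡ 12/18. 18⁻¹ ≡ 19 (mod 31) since 18·19 = 342 ≡ 1, so λ ≡ 12·19 ≡ 11.
  x = λ² - 12 - 12 = 121 - 24 ≡ 4; y = λ·(12 - 4) - 9 ≡ 17. → (4, 17)

(4, 17)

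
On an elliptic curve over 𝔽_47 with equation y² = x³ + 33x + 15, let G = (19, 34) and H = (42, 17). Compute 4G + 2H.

(12, 27)

First 4G:
Double-and-add on 4 = (100)₂. Start with G = (19, 34) for the leading 1-bit.
double: tangent at (19, 34): λ = (3·19² + 33)/(2·34) ≡ 35/21. 21⁻¹ ≡ 9 (mod 47), so λ ≡ 35·9 ≡ 33.
  x = λ² - 19 - 19 = 1089 - 38 ≡ 17; y = λ·(19 - 17) - 34 ≡ 32. → (17, 32)
double: tangent at (17, 32): λ = (3·17² + 33)/(2·32) ≡ 7/17. 17⁻¹ ≡ 36 (mod 47), so λ ≡ 7·36 ≡ 17.
  x = λ² - 17 - 17 = 289 - 34 ≡ 20; y = λ·(17 - 20) - 32 ≡ 11. → (20, 11)
4G = (20, 11).
Next 2H:
Repeated addition: build up to 2H.
2H: tangent at (42, 17): λ = (3·42² + 33)/(2·17) ≡ 14/34. 34⁻¹ ≡ 18 (mod 47), so λ ≡ 14·18 ≡ 17.
  x = λ² - 42 - 42 = 289 - 84 ≡ 17; y = λ·(42 - 17) - 17 ≡ 32. → (17, 32)
2H = (17, 32).
Finally 4G + 2H:
(20, 11) + (17, 32). λ = (32 - 11)/(17 - 20) ≡ 21/44 mod 47. 44⁻¹ ≡ 31 (mod 47) since 44·31 = 1364 ≡ 1, so λ ≡ 40.
  x = λ² - 20 - 17 = 1600 - 37 ≡ 12; y = λ·(20 - 12) - 11 ≡ 27. → (12, 27)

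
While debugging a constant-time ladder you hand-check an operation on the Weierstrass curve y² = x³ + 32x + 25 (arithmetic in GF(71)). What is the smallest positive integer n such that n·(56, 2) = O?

4

2P: tangent at (56, 2): λ = (3·56² + 32)/(2·2) ≡ 68/4. 4⁻¹ ≡ 18 (mod 71) since 4·18 = 72 ≡ 1, so λ ≡ 68·18 ≡ 17.
  x = λ² - 56 - 56 = 289 - 112 ≡ 35; y = λ·(56 - 35) - 2 ≡ 0. → (35, 0)
3P: (35, 0) + (56, 2). λ = (2 - 0)/(56 - 35) ≡ 2/21 mod 71. 21⁻¹ ≡ 44 (mod 71), so λ ≡ 17.
  x = λ² - 35 - 56 = 289 - 91 ≡ 56; y = λ·(35 - 56) - 0 ≡ 69. → (56, 69)
4P: (56, 69) + (56, 2): same x and y₁ ≡ -y₂, so the sum is O.
4P = O, so the order is 4.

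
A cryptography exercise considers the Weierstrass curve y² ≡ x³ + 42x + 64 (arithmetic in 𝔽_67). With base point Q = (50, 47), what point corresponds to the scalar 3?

(21, 31)

Repeated addition: build up to 3Q.
2Q: tangent at (50, 47): λ = (3·50² + 42)/(2·47) ≡ 38/27. 27⁻¹ ≡ 5 (mod 67), so λ ≡ 38·5 ≡ 56.
  x = λ² - 50 - 50 = 3136 - 100 ≡ 21; y = λ·(50 - 21) - 47 ≡ 36. → (21, 36)
3Q: (21, 36) + (50, 47). λ = (47 - 36)/(50 - 21) ≡ 11/29 mod 67. 29⁻¹ ≡ 37 (mod 67), so λ ≡ 5.
  x = λ² - 21 - 50 = 25 - 71 ≡ 21; y = λ·(21 - 21) - 36 ≡ 31. → (21, 31)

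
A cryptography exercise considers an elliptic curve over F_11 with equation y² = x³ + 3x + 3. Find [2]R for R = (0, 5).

(9, 0)

tangent at (0, 5): λ = (3·0² + 3)/(2·5) ≡ 3/10. 10⁻¹ ≡ 10 (mod 11) since 10·10 = 100 ≡ 1, so λ ≡ 3·10 ≡ 8.
  x = λ² - 0 - 0 = 64 - 0 ≡ 9; y = λ·(0 - 9) - 5 ≡ 0. → (9, 0)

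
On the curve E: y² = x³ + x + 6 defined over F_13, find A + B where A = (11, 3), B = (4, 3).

(11, 10)

(11, 3) + (4, 3). λ = (3 - 3)/(4 - 11) ≡ 0/6 mod 13. 6⁻¹ ≡ 11 (mod 13) since 6·11 = 66 ≡ 1, so λ ≡ 0.
  x = λ² - 11 - 4 = 0 - 15 ≡ 11; y = λ·(11 - 11) - 3 ≡ 10. → (11, 10)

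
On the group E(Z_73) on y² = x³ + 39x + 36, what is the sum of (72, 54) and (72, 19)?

O

The two points share x = 72 and their y-coordinates satisfy 54 + 19 ≡ 0 (mod 73), so they are inverses. Their sum is O.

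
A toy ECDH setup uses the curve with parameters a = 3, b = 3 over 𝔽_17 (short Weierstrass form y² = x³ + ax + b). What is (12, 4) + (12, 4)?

(2, 0)

tangent at (12, 4): λ = (3·12² + 3)/(2·4) ≡ 10/8. 8⁻¹ ≡ 15 (mod 17) since 8·15 = 120 ≡ 1, so λ ≡ 10·15 ≡ 14.
  x = λ² - 12 - 12 = 196 - 24 ≡ 2; y = λ·(12 - 2) - 4 ≡ 0. → (2, 0)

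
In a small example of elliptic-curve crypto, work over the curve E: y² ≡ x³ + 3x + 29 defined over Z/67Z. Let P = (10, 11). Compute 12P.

Repeated addition: build up to 12P.
2P: tangent at (10, 11): λ = (3·10² + 3)/(2·11) ≡ 35/22. 22⁻¹ ≡ 64 (mod 67) since 22·64 = 1408 ≡ 1, so λ ≡ 35·64 ≡ 29.
  x = λ² - 10 - 10 = 841 - 20 ≡ 17; y = λ·(10 - 17) - 11 ≡ 54. → (17, 54)
3P: (17, 54) + (10, 11). λ = (11 - 54)/(10 - 17) ≡ 24/60 mod 67. 60⁻¹ ≡ 19 (mod 67) since 60·19 = 1140 ≡ 1, so λ ≡ 54.
  x = λ² - 17 - 10 = 2916 - 27 ≡ 8; y = λ·(17 - 8) - 54 ≡ 30. → (8, 30)
4P: (8, 30) + (10, 11). λ = (11 - 30)/(10 - 8) ≡ 48/2 mod 67. 2⁻¹ ≡ 34 (mod 67), so λ ≡ 24.
  x = λ² - 8 - 10 = 576 - 18 ≡ 22; y = λ·(8 - 22) - 30 ≡ 36. → (22, 36)
5P: (22, 36) + (10, 11). λ = (11 - 36)/(10 - 22) ≡ 42/55 mod 67. 55⁻¹ ≡ 39 (mod 67), so λ ≡ 30.
  x = λ² - 22 - 10 = 900 - 32 ≡ 64; y = λ·(22 - 64) - 36 ≡ 44. → (64, 44)
6P: (64, 44) + (10, 11). λ = (11 - 44)/(10 - 64) ≡ 34/13 mod 67. 13⁻¹ ≡ 31 (mod 67), so λ ≡ 49.
  x = λ² - 64 - 10 = 2401 - 74 ≡ 49; y = λ·(64 - 49) - 44 ≡ 21. → (49, 21)
7P: (49, 21) + (10, 11). λ = (11 - 21)/(10 - 49) ≡ 57/28 mod 67. 28⁻¹ ≡ 12 (mod 67) since 28·12 = 336 ≡ 1, so λ ≡ 14.
  x = λ² - 49 - 10 = 196 - 59 ≡ 3; y = λ·(49 - 3) - 21 ≡ 20. → (3, 20)
8P: (3, 20) + (10, 11). λ = (11 - 20)/(10 - 3) ≡ 58/7 mod 67. 7⁻¹ ≡ 48 (mod 67) since 7·48 = 336 ≡ 1, so λ ≡ 37.
  x = λ² - 3 - 10 = 1369 - 13 ≡ 16; y = λ·(3 - 16) - 20 ≡ 35. → (16, 35)
9P: (16, 35) + (10, 11). λ = (11 - 35)/(10 - 16) ≡ 43/61 mod 67. 61⁻¹ ≡ 11 (mod 67) since 61·11 = 671 ≡ 1, so λ ≡ 4.
  x = λ² - 16 - 10 = 16 - 26 ≡ 57; y = λ·(16 - 57) - 35 ≡ 2. → (57, 2)
10P: (57, 2) + (10, 11). λ = (11 - 2)/(10 - 57) ≡ 9/20 mod 67. 20⁻¹ ≡ 57 (mod 67), so λ ≡ 44.
  x = λ² - 57 - 10 = 1936 - 67 ≡ 60; y = λ·(57 - 60) - 2 ≡ 0. → (60, 0)
11P: (60, 0) + (10, 11). λ = (11 - 0)/(10 - 60) ≡ 11/17 mod 67. 17⁻¹ ≡ 4 (mod 67), so λ ≡ 44.
  x = λ² - 60 - 10 = 1936 - 70 ≡ 57; y = λ·(60 - 57) - 0 ≡ 65. → (57, 65)
12P: (57, 65) + (10, 11). λ = (11 - 65)/(10 - 57) ≡ 13/20 mod 67. 20⁻¹ ≡ 57 (mod 67), so λ ≡ 4.
  x = λ² - 57 - 10 = 16 - 67 ≡ 16; y = λ·(57 - 16) - 65 ≡ 32. → (16, 32)

(16, 32)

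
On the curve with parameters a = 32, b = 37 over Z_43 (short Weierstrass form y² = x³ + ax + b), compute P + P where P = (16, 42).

(8, 26)

tangent at (16, 42): λ = (3·16² + 32)/(2·42) ≡ 26/41. 41⁻¹ ≡ 21 (mod 43), so λ ≡ 26·21 ≡ 30.
  x = λ² - 16 - 16 = 900 - 32 ≡ 8; y = λ·(16 - 8) - 42 ≡ 26. → (8, 26)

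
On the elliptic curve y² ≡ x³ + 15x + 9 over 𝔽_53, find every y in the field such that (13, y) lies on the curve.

x³ + 15x + 9 = 2401 ≡ 16 (mod 53).
Square roots of 16 mod 53: 4 and 49 (since 4² = 16 ≡ 16).

4, 49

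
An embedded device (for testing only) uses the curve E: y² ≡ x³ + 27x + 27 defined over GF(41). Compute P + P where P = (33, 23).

tangent at (33, 23): λ = (3·33² + 27)/(2·23) ≡ 14/5. 5⁻¹ ≡ 33 (mod 41) since 5·33 = 165 ≡ 1, so λ ≡ 14·33 ≡ 11.
  x = λ² - 33 - 33 = 121 - 66 ≡ 14; y = λ·(33 - 14) - 23 ≡ 22. → (14, 22)

(14, 22)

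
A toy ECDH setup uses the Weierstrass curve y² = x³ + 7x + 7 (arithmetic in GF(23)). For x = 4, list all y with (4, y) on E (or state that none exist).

x³ + 7x + 7 = 99 ≡ 7 (mod 23).
7 is a non-residue mod 23; no y exists.

none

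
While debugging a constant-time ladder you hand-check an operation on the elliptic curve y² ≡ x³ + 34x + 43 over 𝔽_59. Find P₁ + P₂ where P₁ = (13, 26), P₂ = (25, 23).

(10, 47)

(13, 26) + (25, 23). λ = (23 - 26)/(25 - 13) ≡ 56/12 mod 59. 12⁻¹ ≡ 5 (mod 59) since 12·5 = 60 ≡ 1, so λ ≡ 44.
  x = λ² - 13 - 25 = 1936 - 38 ≡ 10; y = λ·(13 - 10) - 26 ≡ 47. → (10, 47)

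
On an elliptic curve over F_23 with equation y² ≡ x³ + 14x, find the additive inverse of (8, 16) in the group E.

(8, 7)

-(8, 16) = (8, -16 mod 23) = (8, 7).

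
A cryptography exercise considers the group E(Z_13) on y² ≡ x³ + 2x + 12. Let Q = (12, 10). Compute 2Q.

tangent at (12, 10): λ = (3·12² + 2)/(2·10) ≡ 5/7. 7⁻¹ ≡ 2 (mod 13) since 7·2 = 14 ≡ 1, so λ ≡ 5·2 ≡ 10.
  x = λ² - 12 - 12 = 100 - 24 ≡ 11; y = λ·(12 - 11) - 10 ≡ 0. → (11, 0)

(11, 0)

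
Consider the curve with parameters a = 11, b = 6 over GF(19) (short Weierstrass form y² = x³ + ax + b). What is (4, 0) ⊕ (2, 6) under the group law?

(3, 16)

(4, 0) + (2, 6). λ = (6 - 0)/(2 - 4) ≡ 6/17 mod 19. 17⁻¹ ≡ 9 (mod 19) since 17·9 = 153 ≡ 1, so λ ≡ 16.
  x = λ² - 4 - 2 = 256 - 6 ≡ 3; y = λ·(4 - 3) - 0 ≡ 16. → (3, 16)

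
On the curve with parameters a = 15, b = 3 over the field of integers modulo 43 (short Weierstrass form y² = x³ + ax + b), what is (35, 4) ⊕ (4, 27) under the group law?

(2, 27)

(35, 4) + (4, 27). λ = (27 - 4)/(4 - 35) ≡ 23/12 mod 43. 12⁻¹ ≡ 18 (mod 43) since 12·18 = 216 ≡ 1, so λ ≡ 27.
  x = λ² - 35 - 4 = 729 - 39 ≡ 2; y = λ·(35 - 2) - 4 ≡ 27. → (2, 27)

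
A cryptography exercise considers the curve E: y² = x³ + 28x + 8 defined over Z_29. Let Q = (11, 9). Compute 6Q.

(15, 27)

Repeated addition: build up to 6Q.
2Q: tangent at (11, 9): λ = (3·11² + 28)/(2·9) ≡ 14/18. 18⁻¹ ≡ 21 (mod 29), so λ ≡ 14·21 ≡ 4.
  x = λ² - 11 - 11 = 16 - 22 ≡ 23; y = λ·(11 - 23) - 9 ≡ 1. → (23, 1)
3Q: (23, 1) + (11, 9). λ = (9 - 1)/(11 - 23) ≡ 8/17 mod 29. 17⁻¹ ≡ 12 (mod 29), so λ ≡ 9.
  x = λ² - 23 - 11 = 81 - 34 ≡ 18; y = λ·(23 - 18) - 1 ≡ 15. → (18, 15)
4Q: (18, 15) + (11, 9). λ = (9 - 15)/(11 - 18) ≡ 23/22 mod 29. 22⁻¹ ≡ 4 (mod 29) since 22·4 = 88 ≡ 1, so λ ≡ 5.
  x = λ² - 18 - 11 = 25 - 29 ≡ 25; y = λ·(18 - 25) - 15 ≡ 8. → (25, 8)
5Q: (25, 8) + (11, 9). λ = (9 - 8)/(11 - 25) ≡ 1/15 mod 29. 15⁻¹ ≡ 2 (mod 29), so λ ≡ 2.
  x = λ² - 25 - 11 = 4 - 36 ≡ 26; y = λ·(25 - 26) - 8 ≡ 19. → (26, 19)
6Q: (26, 19) + (11, 9). λ = (9 - 19)/(11 - 26) ≡ 19/14 mod 29. 14⁻¹ ≡ 27 (mod 29) since 14·27 = 378 ≡ 1, so λ ≡ 20.
  x = λ² - 26 - 11 = 400 - 37 ≡ 15; y = λ·(26 - 15) - 19 ≡ 27. → (15, 27)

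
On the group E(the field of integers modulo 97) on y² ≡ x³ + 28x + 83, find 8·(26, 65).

Write G = (26, 65).
Double-and-add on 8 = (1000)₂. Start with G = (26, 65) for the leading 1-bit.
double: tangent at (26, 65): λ = (3·26² + 28)/(2·65) ≡ 19/33. 33⁻¹ ≡ 50 (mod 97), so λ ≡ 19·50 ≡ 77.
  x = λ² - 26 - 26 = 5929 - 52 ≡ 57; y = λ·(26 - 57) - 65 ≡ 70. → (57, 70)
double: tangent at (57, 70): λ = (3·57² + 28)/(2·70) ≡ 75/43. 43⁻¹ ≡ 88 (mod 97), so λ ≡ 75·88 ≡ 4.
  x = λ² - 57 - 57 = 16 - 114 ≡ 96; y = λ·(57 - 96) - 70 ≡ 65. → (96, 65)
double: tangent at (96, 65): λ = (3·96² + 28)/(2·65) ≡ 31/33. 33⁻¹ ≡ 50 (mod 97) since 33·50 = 1650 ≡ 1, so λ ≡ 31·50 ≡ 95.
  x = λ² - 96 - 96 = 9025 - 192 ≡ 6; y = λ·(96 - 6) - 65 ≡ 46. → (6, 46)

(6, 46)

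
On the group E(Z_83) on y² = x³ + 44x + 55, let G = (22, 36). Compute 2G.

(26, 10)

tangent at (22, 36): λ = (3·22² + 44)/(2·36) ≡ 2/72. 72⁻¹ ≡ 15 (mod 83) since 72·15 = 1080 ≡ 1, so λ ≡ 2·15 ≡ 30.
  x = λ² - 22 - 22 = 900 - 44 ≡ 26; y = λ·(22 - 26) - 36 ≡ 10. → (26, 10)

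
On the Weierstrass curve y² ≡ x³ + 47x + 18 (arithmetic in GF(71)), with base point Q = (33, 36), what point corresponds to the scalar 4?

(24, 42)

Double-and-add on 4 = (100)₂. Start with Q = (33, 36) for the leading 1-bit.
double: tangent at (33, 36): λ = (3·33² + 47)/(2·36) ≡ 48/1. 1⁻¹ ≡ 1 (mod 71) since 1·1 = 1 ≡ 1, so λ ≡ 48·1 ≡ 48.
  x = λ² - 33 - 33 = 2304 - 66 ≡ 37; y = λ·(33 - 37) - 36 ≡ 56. → (37, 56)
double: tangent at (37, 56): λ = (3·37² + 47)/(2·56) ≡ 36/41. 41⁻¹ ≡ 26 (mod 71) since 41·26 = 1066 ≡ 1, so λ ≡ 36·26 ≡ 13.
  x = λ² - 37 - 37 = 169 - 74 ≡ 24; y = λ·(37 - 24) - 56 ≡ 42. → (24, 42)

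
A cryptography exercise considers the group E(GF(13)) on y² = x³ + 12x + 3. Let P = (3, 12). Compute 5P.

(2, 10)

Double-and-add on 5 = (101)₂. Start with P = (3, 12) for the leading 1-bit.
double: tangent at (3, 12): λ = (3·3² + 12)/(2·12) ≡ 0/11. 11⁻¹ ≡ 6 (mod 13) since 11·6 = 66 ≡ 1, so λ ≡ 0·6 ≡ 0.
  x = λ² - 3 - 3 = 0 - 6 ≡ 7; y = λ·(3 - 7) - 12 ≡ 1. → (7, 1)
double: tangent at (7, 1): λ = (3·7² + 12)/(2·1) ≡ 3/2. 2⁻¹ ≡ 7 (mod 13) since 2·7 = 14 ≡ 1, so λ ≡ 3·7 ≡ 8.
  x = λ² - 7 - 7 = 64 - 14 ≡ 11; y = λ·(7 - 11) - 1 ≡ 6. → (11, 6)
add P: (11, 6) + (3, 12). λ = (12 - 6)/(3 - 11) ≡ 6/5 mod 13. 5⁻¹ ≡ 8 (mod 13) since 5·8 = 40 ≡ 1, so λ ≡ 9.
  x = λ² - 11 - 3 = 81 - 14 ≡ 2; y = λ·(11 - 2) - 6 ≡ 10. → (2, 10)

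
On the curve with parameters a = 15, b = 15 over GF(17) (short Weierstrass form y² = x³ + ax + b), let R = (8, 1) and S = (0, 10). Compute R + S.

(8, 1) + (0, 10). λ = (10 - 1)/(0 - 8) ≡ 9/9 mod 17. 9⁻¹ ≡ 2 (mod 17), so λ ≡ 1.
  x = λ² - 8 - 0 = 1 - 8 ≡ 10; y = λ·(8 - 10) - 1 ≡ 14. → (10, 14)

(10, 14)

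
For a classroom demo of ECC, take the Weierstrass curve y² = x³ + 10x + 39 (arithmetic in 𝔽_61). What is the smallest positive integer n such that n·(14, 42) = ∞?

7

2P: tangent at (14, 42): λ = (3·14² + 10)/(2·42) ≡ 49/23. 23⁻¹ ≡ 8 (mod 61) since 23·8 = 184 ≡ 1, so λ ≡ 49·8 ≡ 26.
  x = λ² - 14 - 14 = 676 - 28 ≡ 38; y = λ·(14 - 38) - 42 ≡ 5. → (38, 5)
3P: (38, 5) + (14, 42). λ = (42 - 5)/(14 - 38) ≡ 37/37 mod 61. 37⁻¹ ≡ 33 (mod 61), so λ ≡ 1.
  x = λ² - 38 - 14 = 1 - 52 ≡ 10; y = λ·(38 - 10) - 5 ≡ 23. → (10, 23)
4P: (10, 23) + (14, 42). λ = (42 - 23)/(14 - 10) ≡ 19/4 mod 61. 4⁻¹ ≡ 46 (mod 61) since 4·46 = 184 ≡ 1, so λ ≡ 20.
  x = λ² - 10 - 14 = 400 - 24 ≡ 10; y = λ·(10 - 10) - 23 ≡ 38. → (10, 38)
5P: (10, 38) + (14, 42). λ = (42 - 38)/(14 - 10) ≡ 4/4 mod 61. 4⁻¹ ≡ 46 (mod 61) since 4·46 = 184 ≡ 1, so λ ≡ 1.
  x = λ² - 10 - 14 = 1 - 24 ≡ 38; y = λ·(10 - 38) - 38 ≡ 56. → (38, 56)
6P: (38, 56) + (14, 42). λ = (42 - 56)/(14 - 38) ≡ 47/37 mod 61. 37⁻¹ ≡ 33 (mod 61), so λ ≡ 26.
  x = λ² - 38 - 14 = 676 - 52 ≡ 14; y = λ·(38 - 14) - 56 ≡ 19. → (14, 19)
7P: (14, 19) + (14, 42): same x and y₁ ≡ -y₂, so the sum is ∞.
7P = ∞, so the order is 7.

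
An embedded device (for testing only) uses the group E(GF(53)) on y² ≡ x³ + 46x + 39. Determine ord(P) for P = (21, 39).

2P: tangent at (21, 39): λ = (3·21² + 46)/(2·39) ≡ 44/25. 25⁻¹ ≡ 17 (mod 53), so λ ≡ 44·17 ≡ 6.
  x = λ² - 21 - 21 = 36 - 42 ≡ 47; y = λ·(21 - 47) - 39 ≡ 17. → (47, 17)
3P: (47, 17) + (21, 39). λ = (39 - 17)/(21 - 47) ≡ 22/27 mod 53. 27⁻¹ ≡ 2 (mod 53) since 27·2 = 54 ≡ 1, so λ ≡ 44.
  x = λ² - 47 - 21 = 1936 - 68 ≡ 13; y = λ·(47 - 13) - 17 ≡ 48. → (13, 48)
4P: (13, 48) + (21, 39). λ = (39 - 48)/(21 - 13) ≡ 44/8 mod 53. 8⁻¹ ≡ 20 (mod 53), so λ ≡ 32.
  x = λ² - 13 - 21 = 1024 - 34 ≡ 36; y = λ·(13 - 36) - 48 ≡ 11. → (36, 11)
5P: (36, 11) + (21, 39). λ = (39 - 11)/(21 - 36) ≡ 28/38 mod 53. 38⁻¹ ≡ 7 (mod 53), so λ ≡ 37.
  x = λ² - 36 - 21 = 1369 - 57 ≡ 40; y = λ·(36 - 40) - 11 ≡ 0. → (40, 0)
6P: (40, 0) + (21, 39). λ = (39 - 0)/(21 - 40) ≡ 39/34 mod 53. 34⁻¹ ≡ 39 (mod 53), so λ ≡ 37.
  x = λ² - 40 - 21 = 1369 - 61 ≡ 36; y = λ·(40 - 36) - 0 ≡ 42. → (36, 42)
7P: (36, 42) + (21, 39). λ = (39 - 42)/(21 - 36) ≡ 50/38 mod 53. 38⁻¹ ≡ 7 (mod 53) since 38·7 = 266 ≡ 1, so λ ≡ 32.
  x = λ² - 36 - 21 = 1024 - 57 ≡ 13; y = λ·(36 - 13) - 42 ≡ 5. → (13, 5)
8P: (13, 5) + (21, 39). λ = (39 - 5)/(21 - 13) ≡ 34/8 mod 53. 8⁻¹ ≡ 20 (mod 53) since 8·20 = 160 ≡ 1, so λ ≡ 44.
  x = λ² - 13 - 21 = 1936 - 34 ≡ 47; y = λ·(13 - 47) - 5 ≡ 36. → (47, 36)
9P: (47, 36) + (21, 39). λ = (39 - 36)/(21 - 47) ≡ 3/27 mod 53. 27⁻¹ ≡ 2 (mod 53) since 27·2 = 54 ≡ 1, so λ ≡ 6.
  x = λ² - 47 - 21 = 36 - 68 ≡ 21; y = λ·(47 - 21) - 36 ≡ 14. → (21, 14)
10P: (21, 14) + (21, 39): same x and y₁ ≡ -y₂, so the sum is O.
10P = O, so the order is 10.

10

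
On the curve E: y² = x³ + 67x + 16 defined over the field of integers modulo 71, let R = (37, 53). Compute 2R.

tangent at (37, 53): λ = (3·37² + 67)/(2·53) ≡ 56/35. 35⁻¹ ≡ 69 (mod 71) since 35·69 = 2415 ≡ 1, so λ ≡ 56·69 ≡ 30.
  x = λ² - 37 - 37 = 900 - 74 ≡ 45; y = λ·(37 - 45) - 53 ≡ 62. → (45, 62)

(45, 62)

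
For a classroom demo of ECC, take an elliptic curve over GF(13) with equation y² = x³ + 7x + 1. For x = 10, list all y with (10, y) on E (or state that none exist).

none

x³ + 7x + 1 = 1071 ≡ 5 (mod 13).
5 is a non-residue mod 13; no y exists.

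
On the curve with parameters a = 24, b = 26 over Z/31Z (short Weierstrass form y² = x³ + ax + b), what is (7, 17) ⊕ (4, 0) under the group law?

(28, 19)

(7, 17) + (4, 0). λ = (0 - 17)/(4 - 7) ≡ 14/28 mod 31. 28⁻¹ ≡ 10 (mod 31), so λ ≡ 16.
  x = λ² - 7 - 4 = 256 - 11 ≡ 28; y = λ·(7 - 28) - 17 ≡ 19. → (28, 19)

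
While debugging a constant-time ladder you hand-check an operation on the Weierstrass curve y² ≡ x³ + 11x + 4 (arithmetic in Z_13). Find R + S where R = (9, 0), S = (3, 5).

(9, 0) + (3, 5). λ = (5 - 0)/(3 - 9) ≡ 5/7 mod 13. 7⁻¹ ≡ 2 (mod 13) since 7·2 = 14 ≡ 1, so λ ≡ 10.
  x = λ² - 9 - 3 = 100 - 12 ≡ 10; y = λ·(9 - 10) - 0 ≡ 3. → (10, 3)

(10, 3)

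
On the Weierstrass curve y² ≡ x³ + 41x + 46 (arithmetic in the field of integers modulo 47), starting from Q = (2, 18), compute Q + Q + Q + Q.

Double-and-add on 4 = (100)₂. Start with Q = (2, 18) for the leading 1-bit.
double: tangent at (2, 18): λ = (3·2² + 41)/(2·18) ≡ 6/36. 36⁻¹ ≡ 17 (mod 47), so λ ≡ 6·17 ≡ 8.
  x = λ² - 2 - 2 = 64 - 4 ≡ 13; y = λ·(2 - 13) - 18 ≡ 35. → (13, 35)
double: tangent at (13, 35): λ = (3·13² + 41)/(2·35) ≡ 31/23. 23⁻¹ ≡ 45 (mod 47), so λ ≡ 31·45 ≡ 32.
  x = λ² - 13 - 13 = 1024 - 26 ≡ 11; y = λ·(13 - 11) - 35 ≡ 29. → (11, 29)

(11, 29)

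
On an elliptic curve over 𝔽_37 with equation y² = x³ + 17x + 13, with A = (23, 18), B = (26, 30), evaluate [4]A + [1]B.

(4, 16)

First 4A:
Double-and-add on 4 = (100)₂. Start with A = (23, 18) for the leading 1-bit.
double: tangent at (23, 18): λ = (3·23² + 17)/(2·18) ≡ 13/36. 36⁻¹ ≡ 36 (mod 37), so λ ≡ 13·36 ≡ 24.
  x = λ² - 23 - 23 = 576 - 46 ≡ 12; y = λ·(23 - 12) - 18 ≡ 24. → (12, 24)
double: tangent at (12, 24): λ = (3·12² + 17)/(2·24) ≡ 5/11. 11⁻¹ ≡ 27 (mod 37) since 11·27 = 297 ≡ 1, so λ ≡ 5·27 ≡ 24.
  x = λ² - 12 - 12 = 576 - 24 ≡ 34; y = λ·(12 - 34) - 24 ≡ 3. → (34, 3)
4A = (34, 3).
Finally 4A + B:
(34, 3) + (26, 30). λ = (30 - 3)/(26 - 34) ≡ 27/29 mod 37. 29⁻¹ ≡ 23 (mod 37) since 29·23 = 667 ≡ 1, so λ ≡ 29.
  x = λ² - 34 - 26 = 841 - 60 ≡ 4; y = λ·(34 - 4) - 3 ≡ 16. → (4, 16)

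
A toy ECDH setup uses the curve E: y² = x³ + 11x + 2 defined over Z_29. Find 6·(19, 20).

Write P = (19, 20).
Repeated addition: build up to 6P.
2P: tangent at (19, 20): λ = (3·19² + 11)/(2·20) ≡ 21/11. 11⁻¹ ≡ 8 (mod 29), so λ ≡ 21·8 ≡ 23.
  x = λ² - 19 - 19 = 529 - 38 ≡ 27; y = λ·(19 - 27) - 20 ≡ 28. → (27, 28)
3P: (27, 28) + (19, 20). λ = (20 - 28)/(19 - 27) ≡ 21/21 mod 29. 21⁻¹ ≡ 18 (mod 29), so λ ≡ 1.
  x = λ² - 27 - 19 = 1 - 46 ≡ 13; y = λ·(27 - 13) - 28 ≡ 15. → (13, 15)
4P: (13, 15) + (19, 20). λ = (20 - 15)/(19 - 13) ≡ 5/6 mod 29. 6⁻¹ ≡ 5 (mod 29), so λ ≡ 25.
  x = λ² - 13 - 19 = 625 - 32 ≡ 13; y = λ·(13 - 13) - 15 ≡ 14. → (13, 14)
5P: (13, 14) + (19, 20). λ = (20 - 14)/(19 - 13) ≡ 6/6 mod 29. 6⁻¹ ≡ 5 (mod 29), so λ ≡ 1.
  x = λ² - 13 - 19 = 1 - 32 ≡ 27; y = λ·(13 - 27) - 14 ≡ 1. → (27, 1)
6P: (27, 1) + (19, 20). λ = (20 - 1)/(19 - 27) ≡ 19/21 mod 29. 21⁻¹ ≡ 18 (mod 29), so λ ≡ 23.
  x = λ² - 27 - 19 = 529 - 46 ≡ 19; y = λ·(27 - 19) - 1 ≡ 9. → (19, 9)

(19, 9)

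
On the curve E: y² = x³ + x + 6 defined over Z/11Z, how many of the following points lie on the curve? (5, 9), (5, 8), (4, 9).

1

(5, 9): 9² ≡ 4, rhs ≡ 4 → on.
(5, 8): 8² ≡ 9, rhs ≡ 4 → off.
(4, 9): 9² ≡ 4, rhs ≡ 8 → off.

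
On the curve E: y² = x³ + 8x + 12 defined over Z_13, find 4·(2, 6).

Write Q = (2, 6).
Repeated addition: build up to 4Q.
2Q: tangent at (2, 6): λ = (3·2² + 8)/(2·6) ≡ 7/12. 12⁻¹ ≡ 12 (mod 13) since 12·12 = 144 ≡ 1, so λ ≡ 7·12 ≡ 6.
  x = λ² - 2 - 2 = 36 - 4 ≡ 6; y = λ·(2 - 6) - 6 ≡ 9. → (6, 9)
3Q: (6, 9) + (2, 6). λ = (6 - 9)/(2 - 6) ≡ 10/9 mod 13. 9⁻¹ ≡ 3 (mod 13), so λ ≡ 4.
  x = λ² - 6 - 2 = 16 - 8 ≡ 8; y = λ·(6 - 8) - 9 ≡ 9. → (8, 9)
4Q: (8, 9) + (2, 6). λ = (6 - 9)/(2 - 8) ≡ 10/7 mod 13. 7⁻¹ ≡ 2 (mod 13), so λ ≡ 7.
  x = λ² - 8 - 2 = 49 - 10 ≡ 0; y = λ·(8 - 0) - 9 ≡ 8. → (0, 8)

(0, 8)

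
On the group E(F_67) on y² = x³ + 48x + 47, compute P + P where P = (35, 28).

(56, 8)

tangent at (35, 28): λ = (3·35² + 48)/(2·28) ≡ 38/56. 56⁻¹ ≡ 6 (mod 67) since 56·6 = 336 ≡ 1, so λ ≡ 38·6 ≡ 27.
  x = λ² - 35 - 35 = 729 - 70 ≡ 56; y = λ·(35 - 56) - 28 ≡ 8. → (56, 8)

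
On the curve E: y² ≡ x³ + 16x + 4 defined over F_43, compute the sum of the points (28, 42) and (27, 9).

(2, 42)

(28, 42) + (27, 9). λ = (9 - 42)/(27 - 28) ≡ 10/42 mod 43. 42⁻¹ ≡ 42 (mod 43) since 42·42 = 1764 ≡ 1, so λ ≡ 33.
  x = λ² - 28 - 27 = 1089 - 55 ≡ 2; y = λ·(28 - 2) - 42 ≡ 42. → (2, 42)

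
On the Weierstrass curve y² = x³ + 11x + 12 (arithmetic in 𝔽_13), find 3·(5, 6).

Write G = (5, 6).
Repeated addition: build up to 3G.
2G: tangent at (5, 6): λ = (3·5² + 11)/(2·6) ≡ 8/12. 12⁻¹ ≡ 12 (mod 13), so λ ≡ 8·12 ≡ 5.
  x = λ² - 5 - 5 = 25 - 10 ≡ 2; y = λ·(5 - 2) - 6 ≡ 9. → (2, 9)
3G: (2, 9) + (5, 6). λ = (6 - 9)/(5 - 2) ≡ 10/3 mod 13. 3⁻¹ ≡ 9 (mod 13), so λ ≡ 12.
  x = λ² - 2 - 5 = 144 - 7 ≡ 7; y = λ·(2 - 7) - 9 ≡ 9. → (7, 9)

(7, 9)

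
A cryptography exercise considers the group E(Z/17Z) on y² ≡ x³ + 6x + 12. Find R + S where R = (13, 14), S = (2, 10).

(13, 14) + (2, 10). λ = (10 - 14)/(2 - 13) ≡ 13/6 mod 17. 6⁻¹ ≡ 3 (mod 17), so λ ≡ 5.
  x = λ² - 13 - 2 = 25 - 15 ≡ 10; y = λ·(13 - 10) - 14 ≡ 1. → (10, 1)

(10, 1)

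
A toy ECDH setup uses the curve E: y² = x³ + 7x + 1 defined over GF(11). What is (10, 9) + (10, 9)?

(0, 10)

tangent at (10, 9): λ = (3·10² + 7)/(2·9) ≡ 10/7. 7⁻¹ ≡ 8 (mod 11), so λ ≡ 10·8 ≡ 3.
  x = λ² - 10 - 10 = 9 - 20 ≡ 0; y = λ·(10 - 0) - 9 ≡ 10. → (0, 10)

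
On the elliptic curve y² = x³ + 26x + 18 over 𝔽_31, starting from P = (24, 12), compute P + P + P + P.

(18, 5)

Double-and-add on 4 = (100)₂. Start with P = (24, 12) for the leading 1-bit.
double: tangent at (24, 12): λ = (3·24² + 26)/(2·12) ≡ 18/24. 24⁻¹ ≡ 22 (mod 31), so λ ≡ 18·22 ≡ 24.
  x = λ² - 24 - 24 = 576 - 48 ≡ 1; y = λ·(24 - 1) - 12 ≡ 13. → (1, 13)
double: tangent at (1, 13): λ = (3·1² + 26)/(2·13) ≡ 29/26. 26⁻¹ ≡ 6 (mod 31), so λ ≡ 29·6 ≡ 19.
  x = λ² - 1 - 1 = 361 - 2 ≡ 18; y = λ·(1 - 18) - 13 ≡ 5. → (18, 5)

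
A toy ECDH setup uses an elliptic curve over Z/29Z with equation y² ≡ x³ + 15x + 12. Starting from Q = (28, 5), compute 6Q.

(4, 22)

Repeated addition: build up to 6Q.
2Q: tangent at (28, 5): λ = (3·28² + 15)/(2·5) ≡ 18/10. 10⁻¹ ≡ 3 (mod 29) since 10·3 = 30 ≡ 1, so λ ≡ 18·3 ≡ 25.
  x = λ² - 28 - 28 = 625 - 56 ≡ 18; y = λ·(28 - 18) - 5 ≡ 13. → (18, 13)
3Q: (18, 13) + (28, 5). λ = (5 - 13)/(28 - 18) ≡ 21/10 mod 29. 10⁻¹ ≡ 3 (mod 29) since 10·3 = 30 ≡ 1, so λ ≡ 5.
  x = λ² - 18 - 28 = 25 - 46 ≡ 8; y = λ·(18 - 8) - 13 ≡ 8. → (8, 8)
4Q: (8, 8) + (28, 5). λ = (5 - 8)/(28 - 8) ≡ 26/20 mod 29. 20⁻¹ ≡ 16 (mod 29), so λ ≡ 10.
  x = λ² - 8 - 28 = 100 - 36 ≡ 6; y = λ·(8 - 6) - 8 ≡ 12. → (6, 12)
5Q: (6, 12) + (28, 5). λ = (5 - 12)/(28 - 6) ≡ 22/22 mod 29. 22⁻¹ ≡ 4 (mod 29) since 22·4 = 88 ≡ 1, so λ ≡ 1.
  x = λ² - 6 - 28 = 1 - 34 ≡ 25; y = λ·(6 - 25) - 12 ≡ 27. → (25, 27)
6Q: (25, 27) + (28, 5). λ = (5 - 27)/(28 - 25) ≡ 7/3 mod 29. 3⁻¹ ≡ 10 (mod 29), so λ ≡ 12.
  x = λ² - 25 - 28 = 144 - 53 ≡ 4; y = λ·(25 - 4) - 27 ≡ 22. → (4, 22)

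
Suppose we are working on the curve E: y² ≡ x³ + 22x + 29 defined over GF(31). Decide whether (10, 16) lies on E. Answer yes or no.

y² = 16² ≡ 8; x³ + 22x + 29 = 1249 ≡ 9 (mod 31). 8 ≠ 9.

no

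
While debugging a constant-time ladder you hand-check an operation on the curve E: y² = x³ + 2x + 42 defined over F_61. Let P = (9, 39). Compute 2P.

tangent at (9, 39): λ = (3·9² + 2)/(2·39) ≡ 1/17. 17⁻¹ ≡ 18 (mod 61), so λ ≡ 1·18 ≡ 18.
  x = λ² - 9 - 9 = 324 - 18 ≡ 1; y = λ·(9 - 1) - 39 ≡ 44. → (1, 44)

(1, 44)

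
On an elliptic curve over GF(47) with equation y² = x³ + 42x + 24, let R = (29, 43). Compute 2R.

(7, 12)

tangent at (29, 43): λ = (3·29² + 42)/(2·43) ≡ 27/39. 39⁻¹ ≡ 41 (mod 47) since 39·41 = 1599 ≡ 1, so λ ≡ 27·41 ≡ 26.
  x = λ² - 29 - 29 = 676 - 58 ≡ 7; y = λ·(29 - 7) - 43 ≡ 12. → (7, 12)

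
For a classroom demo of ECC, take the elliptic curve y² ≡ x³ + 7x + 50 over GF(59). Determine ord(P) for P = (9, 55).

2P: tangent at (9, 55): λ = (3·9² + 7)/(2·55) ≡ 14/51. 51⁻¹ ≡ 22 (mod 59) since 51·22 = 1122 ≡ 1, so λ ≡ 14·22 ≡ 13.
  x = λ² - 9 - 9 = 169 - 18 ≡ 33; y = λ·(9 - 33) - 55 ≡ 46. → (33, 46)
3P: (33, 46) + (9, 55). λ = (55 - 46)/(9 - 33) ≡ 9/35 mod 59. 35⁻¹ ≡ 27 (mod 59) since 35·27 = 945 ≡ 1, so λ ≡ 7.
  x = λ² - 33 - 9 = 49 - 42 ≡ 7; y = λ·(33 - 7) - 46 ≡ 18. → (7, 18)
4P: (7, 18) + (9, 55). λ = (55 - 18)/(9 - 7) ≡ 37/2 mod 59. 2⁻¹ ≡ 30 (mod 59), so λ ≡ 48.
  x = λ² - 7 - 9 = 2304 - 16 ≡ 46; y = λ·(7 - 46) - 18 ≡ 57. → (46, 57)
5P: (46, 57) + (9, 55). λ = (55 - 57)/(9 - 46) ≡ 57/22 mod 59. 22⁻¹ ≡ 51 (mod 59) since 22·51 = 1122 ≡ 1, so λ ≡ 16.
  x = λ² - 46 - 9 = 256 - 55 ≡ 24; y = λ·(46 - 24) - 57 ≡ 0. → (24, 0)
6P: (24, 0) + (9, 55). λ = (55 - 0)/(9 - 24) ≡ 55/44 mod 59. 44⁻¹ ≡ 55 (mod 59), so λ ≡ 16.
  x = λ² - 24 - 9 = 256 - 33 ≡ 46; y = λ·(24 - 46) - 0 ≡ 2. → (46, 2)
7P: (46, 2) + (9, 55). λ = (55 - 2)/(9 - 46) ≡ 53/22 mod 59. 22⁻¹ ≡ 51 (mod 59) since 22·51 = 1122 ≡ 1, so λ ≡ 48.
  x = λ² - 46 - 9 = 2304 - 55 ≡ 7; y = λ·(46 - 7) - 2 ≡ 41. → (7, 41)
8P: (7, 41) + (9, 55). λ = (55 - 41)/(9 - 7) ≡ 14/2 mod 59. 2⁻¹ ≡ 30 (mod 59) since 2·30 = 60 ≡ 1, so λ ≡ 7.
  x = λ² - 7 - 9 = 49 - 16 ≡ 33; y = λ·(7 - 33) - 41 ≡ 13. → (33, 13)
9P: (33, 13) + (9, 55). λ = (55 - 13)/(9 - 33) ≡ 42/35 mod 59. 35⁻¹ ≡ 27 (mod 59), so λ ≡ 13.
  x = λ² - 33 - 9 = 169 - 42 ≡ 9; y = λ·(33 - 9) - 13 ≡ 4. → (9, 4)
10P: (9, 4) + (9, 55): same x and y₁ ≡ -y₂, so the sum is the point at infinity.
10P = the point at infinity, so the order is 10.

10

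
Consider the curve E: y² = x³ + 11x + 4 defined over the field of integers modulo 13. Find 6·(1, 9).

O

Write G = (1, 9).
Double-and-add on 6 = (110)₂. Start with G = (1, 9) for the leading 1-bit.
double: tangent at (1, 9): λ = (3·1² + 11)/(2·9) ≡ 1/5. 5⁻¹ ≡ 8 (mod 13), so λ ≡ 1·8 ≡ 8.
  x = λ² - 1 - 1 = 64 - 2 ≡ 10; y = λ·(1 - 10) - 9 ≡ 10. → (10, 10)
add G: (10, 10) + (1, 9). λ = (9 - 10)/(1 - 10) ≡ 12/4 mod 13. 4⁻¹ ≡ 10 (mod 13), so λ ≡ 3.
  x = λ² - 10 - 1 = 9 - 11 ≡ 11; y = λ·(10 - 11) - 10 ≡ 0. → (11, 0)
double: (11, 0) + (11, 0): same x and y₁ ≡ -y₂, so the sum is 𝒪.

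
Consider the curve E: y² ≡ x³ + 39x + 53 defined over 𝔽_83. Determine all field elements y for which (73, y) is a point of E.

none

x³ + 39x + 53 = 391917 ≡ 74 (mod 83).
74 is a non-residue mod 83; no y exists.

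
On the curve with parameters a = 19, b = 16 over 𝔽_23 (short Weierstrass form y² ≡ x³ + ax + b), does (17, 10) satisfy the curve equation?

y² = 10² ≡ 8; x³ + 19x + 16 = 5252 ≡ 8 (mod 23). 8 = 8.

yes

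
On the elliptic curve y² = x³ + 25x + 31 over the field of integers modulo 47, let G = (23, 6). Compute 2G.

tangent at (23, 6): λ = (3·23² + 25)/(2·6) ≡ 14/12. 12⁻¹ ≡ 4 (mod 47) since 12·4 = 48 ≡ 1, so λ ≡ 14·4 ≡ 9.
  x = λ² - 23 - 23 = 81 - 46 ≡ 35; y = λ·(23 - 35) - 6 ≡ 27. → (35, 27)

(35, 27)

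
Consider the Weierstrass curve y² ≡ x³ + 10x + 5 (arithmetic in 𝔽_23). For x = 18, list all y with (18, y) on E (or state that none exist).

none

x³ + 10x + 5 = 6017 ≡ 14 (mod 23).
14 is a non-residue mod 23; no y exists.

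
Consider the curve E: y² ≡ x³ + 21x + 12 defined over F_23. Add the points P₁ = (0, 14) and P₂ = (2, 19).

(0, 14) + (2, 19). λ = (19 - 14)/(2 - 0) ≡ 5/2 mod 23. 2⁻¹ ≡ 12 (mod 23) since 2·12 = 24 ≡ 1, so λ ≡ 14.
  x = λ² - 0 - 2 = 196 - 2 ≡ 10; y = λ·(0 - 10) - 14 ≡ 7. → (10, 7)

(10, 7)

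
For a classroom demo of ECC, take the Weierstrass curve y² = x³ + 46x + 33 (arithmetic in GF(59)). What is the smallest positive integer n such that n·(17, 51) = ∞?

3

2P: tangent at (17, 51): λ = (3·17² + 46)/(2·51) ≡ 28/43. 43⁻¹ ≡ 11 (mod 59) since 43·11 = 473 ≡ 1, so λ ≡ 28·11 ≡ 13.
  x = λ² - 17 - 17 = 169 - 34 ≡ 17; y = λ·(17 - 17) - 51 ≡ 8. → (17, 8)
3P: (17, 8) + (17, 51): same x and y₁ ≡ -y₂, so the sum is ∞.
3P = ∞, so the order is 3.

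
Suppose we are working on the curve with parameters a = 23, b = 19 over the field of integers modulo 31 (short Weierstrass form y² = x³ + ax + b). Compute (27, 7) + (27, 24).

The two points share x = 27 and their y-coordinates satisfy 7 + 24 ≡ 0 (mod 31), so they are inverses. Their sum is the point at infinity.

O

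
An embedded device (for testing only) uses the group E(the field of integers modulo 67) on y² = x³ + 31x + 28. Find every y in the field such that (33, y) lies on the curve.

2, 65

x³ + 31x + 28 = 36988 ≡ 4 (mod 67).
Square roots of 4 mod 67: 2 and 65 (since 2² = 4 ≡ 4).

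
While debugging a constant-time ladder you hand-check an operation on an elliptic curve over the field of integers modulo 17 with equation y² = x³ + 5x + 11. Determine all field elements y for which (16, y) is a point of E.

x³ + 5x + 11 = 4187 ≡ 5 (mod 17).
5 is a non-residue mod 17; no y exists.

none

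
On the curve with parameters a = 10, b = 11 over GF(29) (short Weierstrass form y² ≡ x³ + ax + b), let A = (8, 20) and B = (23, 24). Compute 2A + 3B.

(19, 19)

First 2A:
Repeated addition: build up to 2A.
2A: tangent at (8, 20): λ = (3·8² + 10)/(2·20) ≡ 28/11. 11⁻¹ ≡ 8 (mod 29), so λ ≡ 28·8 ≡ 21.
  x = λ² - 8 - 8 = 441 - 16 ≡ 19; y = λ·(8 - 19) - 20 ≡ 10. → (19, 10)
2A = (19, 10).
Next 3B:
Repeated addition: build up to 3B.
2B: tangent at (23, 24): λ = (3·23² + 10)/(2·24) ≡ 2/19. 19⁻¹ ≡ 26 (mod 29), so λ ≡ 2·26 ≡ 23.
  x = λ² - 23 - 23 = 529 - 46 ≡ 19; y = λ·(23 - 19) - 24 ≡ 10. → (19, 10)
3B: (19, 10) + (23, 24). λ = (24 - 10)/(23 - 19) ≡ 14/4 mod 29. 4⁻¹ ≡ 22 (mod 29) since 4·22 = 88 ≡ 1, so λ ≡ 18.
  x = λ² - 19 - 23 = 324 - 42 ≡ 21; y = λ·(19 - 21) - 10 ≡ 12. → (21, 12)
3B = (21, 12).
Finally 2A + 3B:
(19, 10) + (21, 12). λ = (12 - 10)/(21 - 19) ≡ 2/2 mod 29. 2⁻¹ ≡ 15 (mod 29) since 2·15 = 30 ≡ 1, so λ ≡ 1.
  x = λ² - 19 - 21 = 1 - 40 ≡ 19; y = λ·(19 - 19) - 10 ≡ 19. → (19, 19)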